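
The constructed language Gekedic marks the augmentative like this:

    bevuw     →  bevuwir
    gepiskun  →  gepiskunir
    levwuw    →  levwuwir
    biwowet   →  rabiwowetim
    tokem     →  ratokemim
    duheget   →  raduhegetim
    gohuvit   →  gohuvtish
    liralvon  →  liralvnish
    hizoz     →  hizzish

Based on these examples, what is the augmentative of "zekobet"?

razekobetim

biwowet and gohuvit both end in -t yet inflect differently (rabiwowetim, gohuvtish), so the final letter is not what conditions the rule; the last vowel is.
"zekobet" has last vowel 'e'. The stems whose last vowel is 'e' (biwowet → rabiwowetim, tokem → ratokemim, duheget → raduhegetim) add ra- … -im around the stem.
So zekobet → razekobetim.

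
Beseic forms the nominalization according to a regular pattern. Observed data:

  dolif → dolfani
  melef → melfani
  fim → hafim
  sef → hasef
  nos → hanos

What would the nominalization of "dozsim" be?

dozsmani

sef and melef both end in -f yet inflect differently (hasef, melfani), so the final letter is not what conditions the rule; the number of vowels is.
"dozsim" has 2 vowels. The stems with 2 vowels (melef → melfani, dolif → dolfani) delete the last vowel and add -ani.
So dozsim → dozsmani.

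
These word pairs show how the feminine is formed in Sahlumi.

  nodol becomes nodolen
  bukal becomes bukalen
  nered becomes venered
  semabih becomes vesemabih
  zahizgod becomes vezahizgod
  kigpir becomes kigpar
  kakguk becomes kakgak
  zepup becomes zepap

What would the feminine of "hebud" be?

vehebud

nodol and zahizgod both have last vowel 'o' yet inflect differently (nodolen, vezahizgod), so the last vowel is not what conditions the rule; the final letter is.
"hebud" ends in -d. The stems ending in -d (nered → venered, zahizgod → vezahizgod) add the prefix ve-.
The other patterns: stems ending in -l add -en; stems ending in -k, -p or -r change the last vowel to 'a'.
So hebud → vehebud.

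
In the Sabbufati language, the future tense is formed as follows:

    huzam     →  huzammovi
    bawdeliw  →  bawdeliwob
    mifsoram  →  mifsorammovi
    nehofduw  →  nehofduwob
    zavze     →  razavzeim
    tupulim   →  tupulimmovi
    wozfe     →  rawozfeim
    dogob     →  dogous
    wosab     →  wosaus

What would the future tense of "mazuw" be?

"mazuw" ends in -w. The stems ending in -w (bawdeliw → bawdeliwob, nehofduw → nehofduwob) add -ob.
The other patterns: stems ending in -b drop the final letter and add -us; stems ending in -m double the final consonant and add -ovi; stems ending in -e add ra- … -im around the stem.
So mazuw → mazuwob.

mazuwob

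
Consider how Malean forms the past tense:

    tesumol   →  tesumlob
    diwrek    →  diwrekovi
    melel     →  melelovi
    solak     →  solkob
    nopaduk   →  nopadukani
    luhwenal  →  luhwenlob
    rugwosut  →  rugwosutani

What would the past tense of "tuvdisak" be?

"tuvdisak" has last vowel 'a'. The stems whose last vowel is 'a' (solak → solkob, luhwenal → luhwenlob) delete the last vowel and add -ob.
So tuvdisak → tuvdiskob.

tuvdiskob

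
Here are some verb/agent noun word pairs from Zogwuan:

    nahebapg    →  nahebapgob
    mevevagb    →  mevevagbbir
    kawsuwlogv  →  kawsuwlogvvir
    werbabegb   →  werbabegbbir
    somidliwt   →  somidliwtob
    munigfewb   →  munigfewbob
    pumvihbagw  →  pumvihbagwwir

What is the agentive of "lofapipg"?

"lofapipg" has second-to-last letter 'p'. The one such stem in the data (nahebapg → nahebapgob) adds -ob, so the same rule applies.
The other pattern: stems whose second-to-last letter is 'g' double the final consonant and add -ir.
So lofapipg → lofapipgob.

lofapipgob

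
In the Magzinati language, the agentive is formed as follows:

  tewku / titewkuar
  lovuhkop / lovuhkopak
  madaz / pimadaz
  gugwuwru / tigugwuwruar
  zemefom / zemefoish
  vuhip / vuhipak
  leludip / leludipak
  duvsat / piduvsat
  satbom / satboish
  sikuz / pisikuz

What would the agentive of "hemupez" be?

"hemupez" ends in -z. The stems ending in -z (sikuz → pisikuz, madaz → pimadaz) add the prefix pi-.
So hemupez → pihemupez.

pihemupez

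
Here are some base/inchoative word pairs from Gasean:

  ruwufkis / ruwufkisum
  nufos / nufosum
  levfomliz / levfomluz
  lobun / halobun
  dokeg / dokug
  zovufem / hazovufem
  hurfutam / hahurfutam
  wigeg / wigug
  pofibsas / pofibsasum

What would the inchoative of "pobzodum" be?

levfomliz and ruwufkis both have last vowel 'i' yet inflect differently (levfomluz, ruwufkisum), so the last vowel is not what conditions the rule; the final letter is.
"pobzodum" ends in -m. The stems ending in -m (hurfutam → hahurfutam, zovufem → hazovufem) add the prefix ha-.
The other patterns: stems ending in -g or -z change the last vowel to 'u'; stems ending in -s add -um.
So pobzodum → hapobzodum.

hapobzodum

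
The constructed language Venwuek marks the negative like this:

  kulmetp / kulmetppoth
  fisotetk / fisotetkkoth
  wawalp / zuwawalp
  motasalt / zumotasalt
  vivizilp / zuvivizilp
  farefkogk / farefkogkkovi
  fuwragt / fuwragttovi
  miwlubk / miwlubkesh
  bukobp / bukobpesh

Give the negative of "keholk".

zukeholk

kulmetp and wawalp both end in -p yet inflect differently (kulmetppoth, zuwawalp), so the final letter is not what conditions the rule; the second-to-last letter is.
"keholk" has second-to-last letter 'l'. The stems whose second-to-last letter is 'l' (wawalp → zuwawalp, motasalt → zumotasalt, vivizilp → zuvivizilp) add the prefix zu-.
So keholk → zukeholk.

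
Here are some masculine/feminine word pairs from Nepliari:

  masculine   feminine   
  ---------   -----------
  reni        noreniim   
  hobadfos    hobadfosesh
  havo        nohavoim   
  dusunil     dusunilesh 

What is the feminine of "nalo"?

nonaloim

dusunil and reni both have last vowel 'i' yet inflect differently (dusunilesh, noreniim), so the last vowel is not what conditions the rule; whether the stem ends in a vowel or a consonant is.
"nalo" ends in a vowel. The stems ending in a vowel (reni → noreniim, havo → nohavoim) add no- … -im around the stem.
The other pattern: stems ending in a consonant add -esh.
So nalo → nonaloim.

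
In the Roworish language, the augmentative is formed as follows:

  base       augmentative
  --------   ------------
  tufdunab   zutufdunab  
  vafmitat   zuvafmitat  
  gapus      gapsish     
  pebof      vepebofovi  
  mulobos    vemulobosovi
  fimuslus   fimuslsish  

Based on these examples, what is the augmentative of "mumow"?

vemumowovi

fimuslus and mulobos both end in -s yet inflect differently (fimuslsish, vemulobosovi), so the final letter is not what conditions the rule; the last vowel is.
"mumow" has last vowel 'o'. The stems whose last vowel is 'o' (mulobos → vemulobosovi, pebof → vepebofovi) add ve- … -ovi around the stem.
The other patterns: stems whose last vowel is 'u' delete the last vowel and add -ish; stems whose last vowel is 'a' add the prefix zu-.
So mumow → vemumowovi.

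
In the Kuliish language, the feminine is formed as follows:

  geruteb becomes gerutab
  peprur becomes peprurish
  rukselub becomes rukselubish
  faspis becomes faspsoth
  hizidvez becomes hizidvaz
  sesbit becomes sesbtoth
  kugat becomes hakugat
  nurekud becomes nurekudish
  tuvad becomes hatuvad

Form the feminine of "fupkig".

fupkgoth

sesbit and kugat both end in -t yet inflect differently (sesbtoth, hakugat), so the final letter is not what conditions the rule; the last vowel is.
"fupkig" has last vowel 'i'. The stems whose last vowel is 'i' (sesbit → sesbtoth, faspis → faspsoth) delete the last vowel and add -oth.
The other patterns: stems whose last vowel is 'u' add -ish; stems whose last vowel is 'a' add the prefix ha-; stems whose last vowel is 'e' change the last vowel to 'a'.
So fupkig → fupkgoth.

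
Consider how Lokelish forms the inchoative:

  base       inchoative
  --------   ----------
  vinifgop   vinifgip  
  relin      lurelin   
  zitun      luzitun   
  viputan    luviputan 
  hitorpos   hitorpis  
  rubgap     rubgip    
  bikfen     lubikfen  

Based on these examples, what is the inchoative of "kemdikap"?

viputan and rubgap both have last vowel 'a' yet inflect differently (luviputan, rubgip), so the last vowel is not what conditions the rule; the final letter is.
"kemdikap" ends in -p. The stems ending in -p (vinifgop → vinifgip, rubgap → rubgip) change the last vowel to 'i'.
The other pattern: stems ending in -n add the prefix lu-.
So kemdikap → kemdikip.

kemdikip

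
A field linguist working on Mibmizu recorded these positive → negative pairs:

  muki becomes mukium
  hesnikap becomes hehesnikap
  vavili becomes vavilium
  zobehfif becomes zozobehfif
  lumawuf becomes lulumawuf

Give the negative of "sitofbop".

sisitofbop

vavili and zobehfif both have last vowel 'i' yet inflect differently (vavilium, zozobehfif), so the last vowel is not what conditions the rule; whether the stem ends in a vowel or a consonant is.
"sitofbop" ends in a consonant. The stems ending in a consonant (lumawuf → lulumawuf, hesnikap → hehesnikap, zobehfif → zozobehfif) repeat the first consonant+vowel as a prefix.
So sitofbop → sisitofbop.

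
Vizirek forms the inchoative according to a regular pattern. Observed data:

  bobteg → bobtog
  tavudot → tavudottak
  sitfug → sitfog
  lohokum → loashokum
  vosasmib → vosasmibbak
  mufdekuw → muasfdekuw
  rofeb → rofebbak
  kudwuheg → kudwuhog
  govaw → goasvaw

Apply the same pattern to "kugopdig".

lohokum and sitfug both have last vowel 'u' yet inflect differently (loashokum, sitfog), so the last vowel is not what conditions the rule; the final letter is.
"kugopdig" ends in -g. The stems ending in -g (bobteg → bobtog, sitfug → sitfog, kudwuheg → kudwuhog) change the last vowel to 'o'.
The other patterns: stems ending in -m or -w insert -as- after the first vowel; stems ending in -b or -t double the final consonant and add -ak.
So kugopdig → kugopdog.

kugopdog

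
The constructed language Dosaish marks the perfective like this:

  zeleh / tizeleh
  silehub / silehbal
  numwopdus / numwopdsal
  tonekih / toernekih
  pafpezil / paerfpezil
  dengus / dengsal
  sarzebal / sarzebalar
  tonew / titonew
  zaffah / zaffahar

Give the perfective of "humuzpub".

humuzpbal

"humuzpub" has last vowel 'u'. The stems whose last vowel is 'u' (numwopdus → numwopdsal, silehub → silehbal, dengus → dengsal) delete the last vowel and add -al.
So humuzpub → humuzpbal.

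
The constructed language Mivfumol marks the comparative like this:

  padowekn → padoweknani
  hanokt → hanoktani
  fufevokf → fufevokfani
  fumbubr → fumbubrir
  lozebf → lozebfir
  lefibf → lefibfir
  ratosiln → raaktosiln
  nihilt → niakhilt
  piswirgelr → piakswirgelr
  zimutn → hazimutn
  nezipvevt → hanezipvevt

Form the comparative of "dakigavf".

hadakigavf

"dakigavf" has second-to-last letter 'v'. The one such stem in the data (nezipvevt → hanezipvevt) adds the prefix ha-, so the same rule applies.
The other patterns: stems whose second-to-last letter is 'k' add -ani; stems whose second-to-last letter is 'b' add -ir; stems whose second-to-last letter is 'l' insert -ak- after the first vowel.
So dakigavf → hadakigavf.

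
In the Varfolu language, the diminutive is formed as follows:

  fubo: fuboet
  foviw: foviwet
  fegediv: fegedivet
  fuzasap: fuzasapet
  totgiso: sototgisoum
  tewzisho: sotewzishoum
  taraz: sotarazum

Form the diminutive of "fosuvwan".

fosuvwanet

fubo and totgiso both end in -o yet inflect differently (fuboet, sototgisoum), so the final letter is not what conditions the rule; the first letter is.
"fosuvwan" begins with f-. The stems beginning with f- (fubo → fuboet, foviw → foviwet, fegediv → fegedivet) add -et.
So fosuvwan → fosuvwanet.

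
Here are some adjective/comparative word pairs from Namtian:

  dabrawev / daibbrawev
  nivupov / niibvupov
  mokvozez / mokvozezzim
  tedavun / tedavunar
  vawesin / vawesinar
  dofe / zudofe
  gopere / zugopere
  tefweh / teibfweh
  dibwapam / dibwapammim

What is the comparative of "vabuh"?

vaibbuh

dabrawev and dofe both have last vowel 'e' yet inflect differently (daibbrawev, zudofe), so the last vowel is not what conditions the rule; the final letter is.
"vabuh" ends in -h. The one such stem in the data (tefweh → teibfweh) inserts -ib- after the first vowel (as do nivupov, dabrawev), so the same rule applies.
The other patterns: stems ending in -n add -ar; stems ending in -e add the prefix zu-; stems ending in -m or -z double the final consonant and add -im.
So vabuh → vaibbuh.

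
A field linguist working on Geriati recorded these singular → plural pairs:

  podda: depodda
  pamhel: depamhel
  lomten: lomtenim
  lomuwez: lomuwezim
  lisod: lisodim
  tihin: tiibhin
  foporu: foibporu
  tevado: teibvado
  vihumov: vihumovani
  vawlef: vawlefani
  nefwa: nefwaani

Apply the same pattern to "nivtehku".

nivtehkuani

lomten and tihin both end in -n yet inflect differently (lomtenim, tiibhin), so the final letter is not what conditions the rule; the first letter is.
"nivtehku" begins with n-. The one such stem in the data (nefwa → nefwaani) adds -ani, so the same rule applies.
So nivtehku → nivtehkuani.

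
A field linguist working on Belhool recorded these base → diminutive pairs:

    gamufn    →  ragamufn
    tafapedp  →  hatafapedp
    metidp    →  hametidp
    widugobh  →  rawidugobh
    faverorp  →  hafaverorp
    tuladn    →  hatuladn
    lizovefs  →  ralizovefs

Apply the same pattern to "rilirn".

harilirn

tuladn and gamufn both end in -n yet inflect differently (hatuladn, ragamufn), so the final letter is not what conditions the rule; the second-to-last letter is.
"rilirn" has second-to-last letter 'r'. The one such stem in the data (faverorp → hafaverorp) adds the prefix ha-, so the same rule applies.
The other pattern: stems whose second-to-last letter is 'b' or 'f' add the prefix ra-.
So rilirn → harilirn.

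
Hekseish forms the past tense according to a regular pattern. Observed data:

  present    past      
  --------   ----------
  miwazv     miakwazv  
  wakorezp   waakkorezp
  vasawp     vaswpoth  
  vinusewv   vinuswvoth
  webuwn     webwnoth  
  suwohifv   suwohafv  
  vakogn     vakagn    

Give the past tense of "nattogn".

wakorezp and vasawp both end in -p yet inflect differently (waakkorezp, vaswpoth), so the final letter is not what conditions the rule; the second-to-last letter is.
"nattogn" has second-to-last letter 'g'. The one such stem in the data (vakogn → vakagn) changes the last vowel to 'a' (as does suwohifv), so the same rule applies.
So nattogn → nattagn.

nattagn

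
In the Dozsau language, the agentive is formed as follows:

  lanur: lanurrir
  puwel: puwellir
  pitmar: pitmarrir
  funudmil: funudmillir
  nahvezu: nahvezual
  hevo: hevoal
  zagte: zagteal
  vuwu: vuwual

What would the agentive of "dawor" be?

"dawor" ends in a consonant. The stems ending in a consonant (lanur → lanurrir, puwel → puwellir, pitmar → pitmarrir) double the final consonant and add -ir.
The other pattern: stems ending in a vowel add -al.
So dawor → daworrir.

daworrir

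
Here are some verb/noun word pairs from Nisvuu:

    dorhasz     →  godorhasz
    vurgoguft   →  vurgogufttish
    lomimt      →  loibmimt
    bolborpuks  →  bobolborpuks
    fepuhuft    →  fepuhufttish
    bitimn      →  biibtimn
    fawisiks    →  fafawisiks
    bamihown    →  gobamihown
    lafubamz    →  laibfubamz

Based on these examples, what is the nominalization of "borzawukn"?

fepuhuft and lomimt both end in -t yet inflect differently (fepuhufttish, loibmimt), so the final letter is not what conditions the rule; the second-to-last letter is.
"borzawukn" has second-to-last letter 'k'. The stems whose second-to-last letter is 'k' (bolborpuks → bobolborpuks, fawisiks → fafawisiks) repeat the first consonant+vowel as a prefix.
So borzawukn → boborzawukn.

boborzawukn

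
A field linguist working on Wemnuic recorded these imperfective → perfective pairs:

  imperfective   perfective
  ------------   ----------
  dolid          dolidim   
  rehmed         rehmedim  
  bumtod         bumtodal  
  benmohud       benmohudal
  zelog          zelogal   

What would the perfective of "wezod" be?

wezodal

dolid and bumtod both end in -d yet inflect differently (dolidim, bumtodal), so the final letter is not what conditions the rule; the last vowel is.
"wezod" has last vowel 'o'. The stems whose last vowel is 'o' (bumtod → bumtodal, zelog → zelogal) add -al.
The other pattern: stems whose last vowel is 'e' or 'i' add -im.
So wezod → wezodal.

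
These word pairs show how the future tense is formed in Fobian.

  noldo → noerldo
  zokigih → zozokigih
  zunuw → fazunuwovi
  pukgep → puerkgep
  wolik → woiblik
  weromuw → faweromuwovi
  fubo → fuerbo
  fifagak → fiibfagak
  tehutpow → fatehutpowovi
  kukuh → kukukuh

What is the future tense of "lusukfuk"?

wolik and zokigih both have last vowel 'i' yet inflect differently (woiblik, zozokigih), so the last vowel is not what conditions the rule; the final letter is.
"lusukfuk" ends in -k. The stems ending in -k (wolik → woiblik, fifagak → fiibfagak) insert -ib- after the first vowel.
So lusukfuk → luibsukfuk.

luibsukfuk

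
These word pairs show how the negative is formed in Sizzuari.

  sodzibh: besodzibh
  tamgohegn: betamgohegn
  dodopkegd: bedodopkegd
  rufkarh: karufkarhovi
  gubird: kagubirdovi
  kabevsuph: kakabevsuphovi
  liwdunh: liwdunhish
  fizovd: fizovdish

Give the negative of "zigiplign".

"zigiplign" has second-to-last letter 'g'. The stems whose second-to-last letter is 'g' (tamgohegn → betamgohegn, dodopkegd → bedodopkegd) add the prefix be-.
The other patterns: stems whose second-to-last letter is 'p' or 'r' add ka- … -ovi around the stem; stems whose second-to-last letter is 'n' or 'v' add -ish.
So zigiplign → bezigiplign.

bezigiplign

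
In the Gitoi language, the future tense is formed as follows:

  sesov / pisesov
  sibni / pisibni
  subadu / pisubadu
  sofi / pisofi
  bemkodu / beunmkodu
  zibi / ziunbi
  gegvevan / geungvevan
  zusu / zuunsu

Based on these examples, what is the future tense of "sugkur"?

pisugkur

"sugkur" begins with s-. The stems beginning with s- (sesov → pisesov, sibni → pisibni, subadu → pisubadu) add the prefix pi-.
The other pattern: stems beginning with b-, g- or z- insert -un- after the first vowel.
So sugkur → pisugkur.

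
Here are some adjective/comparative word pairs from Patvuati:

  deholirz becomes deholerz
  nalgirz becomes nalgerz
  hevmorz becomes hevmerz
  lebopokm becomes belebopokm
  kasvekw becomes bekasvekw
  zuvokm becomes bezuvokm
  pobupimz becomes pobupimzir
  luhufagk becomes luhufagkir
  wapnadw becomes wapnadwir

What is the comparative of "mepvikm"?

bemepvikm

deholirz and pobupimz both end in -z yet inflect differently (deholerz, pobupimzir), so the final letter is not what conditions the rule; the second-to-last letter is.
"mepvikm" has second-to-last letter 'k'. The stems whose second-to-last letter is 'k' (lebopokm → belebopokm, kasvekw → bekasvekw, zuvokm → bezuvokm) add the prefix be-.
So mepvikm → bemepvikm.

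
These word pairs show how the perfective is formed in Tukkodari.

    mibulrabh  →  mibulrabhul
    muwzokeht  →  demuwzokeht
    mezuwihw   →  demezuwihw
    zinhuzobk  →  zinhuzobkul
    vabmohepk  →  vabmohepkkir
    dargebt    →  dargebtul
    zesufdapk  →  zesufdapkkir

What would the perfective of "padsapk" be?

padsapkkir

"padsapk" has second-to-last letter 'p'. The stems whose second-to-last letter is 'p' (zesufdapk → zesufdapkkir, vabmohepk → vabmohepkkir) double the final consonant and add -ir.
The other patterns: stems whose second-to-last letter is 'b' add -ul; stems whose second-to-last letter is 'h' add the prefix de-.
So padsapk → padsapkkir.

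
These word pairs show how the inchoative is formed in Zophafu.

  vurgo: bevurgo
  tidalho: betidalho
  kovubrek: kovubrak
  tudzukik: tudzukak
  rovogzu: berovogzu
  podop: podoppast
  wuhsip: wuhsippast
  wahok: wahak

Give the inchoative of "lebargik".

"lebargik" ends in -k. The stems ending in -k (tudzukik → tudzukak, wahok → wahak, kovubrek → kovubrak) change the last vowel to 'a'.
The other patterns: stems ending in -p double the final consonant and add -ast; stems ending in -o or -u add the prefix be-.
So lebargik → lebargak.

lebargak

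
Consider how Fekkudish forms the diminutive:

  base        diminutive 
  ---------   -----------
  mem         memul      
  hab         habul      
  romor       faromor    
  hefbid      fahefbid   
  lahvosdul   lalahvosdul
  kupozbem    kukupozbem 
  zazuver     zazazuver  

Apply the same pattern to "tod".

"tod" has 1 vowel. The stems with 1 vowel (mem → memul, hab → habul) add -ul.
The other patterns: stems with 2 vowels add the prefix fa-; stems with 3 vowels repeat the first consonant+vowel as a prefix.
So tod → todul.

todul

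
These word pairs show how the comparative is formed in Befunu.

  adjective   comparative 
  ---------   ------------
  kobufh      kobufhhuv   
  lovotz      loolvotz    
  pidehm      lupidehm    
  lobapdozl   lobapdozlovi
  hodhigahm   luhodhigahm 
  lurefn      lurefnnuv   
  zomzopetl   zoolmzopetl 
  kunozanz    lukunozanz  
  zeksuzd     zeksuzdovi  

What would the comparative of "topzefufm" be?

"topzefufm" has second-to-last letter 'f'. The stems whose second-to-last letter is 'f' (kobufh → kobufhhuv, lurefn → lurefnnuv) double the final consonant and add -uv.
The other patterns: stems whose second-to-last letter is 'z' add -ovi; stems whose second-to-last letter is 't' insert -ol- after the first vowel; stems whose second-to-last letter is 'h' or 'n' add the prefix lu-.
So topzefufm → topzefufmmuv.

topzefufmmuv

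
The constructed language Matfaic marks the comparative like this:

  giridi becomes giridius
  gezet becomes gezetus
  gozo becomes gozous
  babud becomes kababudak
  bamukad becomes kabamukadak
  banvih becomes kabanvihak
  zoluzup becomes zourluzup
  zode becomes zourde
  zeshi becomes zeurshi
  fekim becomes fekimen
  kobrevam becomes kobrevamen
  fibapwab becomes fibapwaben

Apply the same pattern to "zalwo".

giridi and zeshi both end in -i yet inflect differently (giridius, zeurshi), so the final letter is not what conditions the rule; the first letter is.
"zalwo" begins with z-. The stems beginning with z- (zoluzup → zourluzup, zode → zourde, zeshi → zeurshi) insert -ur- after the first vowel.
So zalwo → zaurlwo.

zaurlwo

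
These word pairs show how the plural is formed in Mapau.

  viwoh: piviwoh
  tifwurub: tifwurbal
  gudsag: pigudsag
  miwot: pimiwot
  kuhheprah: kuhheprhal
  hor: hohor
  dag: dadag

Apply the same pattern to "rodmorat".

rodmortal

"rodmorat" has 3 vowels. The stems with 3 vowels (kuhheprah → kuhheprhal, tifwurub → tifwurbal) delete the last vowel and add -al.
The other patterns: stems with 1 vowel repeat the first consonant+vowel as a prefix; stems with 2 vowels add the prefix pi-.
So rodmorat → rodmortal.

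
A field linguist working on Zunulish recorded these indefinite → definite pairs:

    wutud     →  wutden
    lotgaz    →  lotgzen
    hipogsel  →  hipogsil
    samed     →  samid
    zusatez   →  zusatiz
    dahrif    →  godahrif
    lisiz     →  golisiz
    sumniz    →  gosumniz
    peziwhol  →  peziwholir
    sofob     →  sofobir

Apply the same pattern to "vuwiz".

govuwiz

wutud and samed both end in -d yet inflect differently (wutden, samid), so the final letter is not what conditions the rule; the last vowel is.
"vuwiz" has last vowel 'i'. The stems whose last vowel is 'i' (dahrif → godahrif, lisiz → golisiz, sumniz → gosumniz) add the prefix go-.
The other patterns: stems whose last vowel is 'a' or 'u' delete the last vowel and add -en; stems whose last vowel is 'e' change the last vowel to 'i'; stems whose last vowel is 'o' add -ir.
So vuwiz → govuwiz.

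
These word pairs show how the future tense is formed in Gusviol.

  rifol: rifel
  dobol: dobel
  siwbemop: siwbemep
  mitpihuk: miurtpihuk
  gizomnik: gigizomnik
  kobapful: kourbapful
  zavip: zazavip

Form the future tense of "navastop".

rifol and kobapful both end in -l yet inflect differently (rifel, kourbapful), so the final letter is not what conditions the rule; the last vowel is.
"navastop" has last vowel 'o'. The stems whose last vowel is 'o' (rifol → rifel, siwbemop → siwbemep, dobol → dobel) change the last vowel to 'e'.
So navastop → navastep.

navastep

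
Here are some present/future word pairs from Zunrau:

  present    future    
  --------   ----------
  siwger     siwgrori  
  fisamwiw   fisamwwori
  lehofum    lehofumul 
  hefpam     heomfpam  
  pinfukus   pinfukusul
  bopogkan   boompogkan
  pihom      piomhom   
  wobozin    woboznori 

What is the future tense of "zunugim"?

"zunugim" has last vowel 'i'. The stems whose last vowel is 'i' (wobozin → woboznori, fisamwiw → fisamwwori) delete the last vowel and add -ori.
The other patterns: stems whose last vowel is 'u' add -ul; stems whose last vowel is 'a' or 'o' insert -om- after the first vowel.
So zunugim → zunugmori.

zunugmori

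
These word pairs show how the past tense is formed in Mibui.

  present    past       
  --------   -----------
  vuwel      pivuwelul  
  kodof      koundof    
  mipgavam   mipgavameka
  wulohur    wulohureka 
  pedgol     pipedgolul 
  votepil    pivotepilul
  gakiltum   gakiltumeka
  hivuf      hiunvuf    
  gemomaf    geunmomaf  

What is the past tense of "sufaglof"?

kodof and pedgol both have last vowel 'o' yet inflect differently (koundof, pipedgolul), so the last vowel is not what conditions the rule; the final letter is.
"sufaglof" ends in -f. The stems ending in -f (kodof → koundof, hivuf → hiunvuf, gemomaf → geunmomaf) insert -un- after the first vowel.
So sufaglof → suunfaglof.

suunfaglof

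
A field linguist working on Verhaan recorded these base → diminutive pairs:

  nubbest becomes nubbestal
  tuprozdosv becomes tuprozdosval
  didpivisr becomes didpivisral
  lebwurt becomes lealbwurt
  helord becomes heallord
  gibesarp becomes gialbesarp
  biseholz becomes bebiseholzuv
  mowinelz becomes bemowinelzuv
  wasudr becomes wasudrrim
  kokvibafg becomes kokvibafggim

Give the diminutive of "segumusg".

segumusgal

nubbest and lebwurt both end in -t yet inflect differently (nubbestal, lealbwurt), so the final letter is not what conditions the rule; the second-to-last letter is.
"segumusg" has second-to-last letter 's'. The stems whose second-to-last letter is 's' (nubbest → nubbestal, tuprozdosv → tuprozdosval, didpivisr → didpivisral) add -al.
So segumusg → segumusgal.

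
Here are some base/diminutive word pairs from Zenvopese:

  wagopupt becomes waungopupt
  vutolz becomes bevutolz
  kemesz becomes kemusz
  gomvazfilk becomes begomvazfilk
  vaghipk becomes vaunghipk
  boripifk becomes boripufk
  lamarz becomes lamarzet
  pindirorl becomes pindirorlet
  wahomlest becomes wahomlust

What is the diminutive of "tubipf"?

"tubipf" has second-to-last letter 'p'. The stems whose second-to-last letter is 'p' (vaghipk → vaunghipk, wagopupt → waungopupt) insert -un- after the first vowel.
So tubipf → tuunbipf.

tuunbipf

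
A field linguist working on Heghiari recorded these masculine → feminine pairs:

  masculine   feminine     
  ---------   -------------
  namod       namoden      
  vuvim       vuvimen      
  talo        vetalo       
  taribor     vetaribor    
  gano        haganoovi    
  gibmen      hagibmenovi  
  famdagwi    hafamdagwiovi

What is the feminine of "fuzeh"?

talo and gano both end in -o yet inflect differently (vetalo, haganoovi), so the final letter is not what conditions the rule; the first letter is.
"fuzeh" begins with f-. The one such stem in the data (famdagwi → hafamdagwiovi) adds ha- … -ovi around the stem, so the same rule applies.
The other patterns: stems beginning with n- or v- add -en; stems beginning with t- add the prefix ve-.
So fuzeh → hafuzehovi.

hafuzehovi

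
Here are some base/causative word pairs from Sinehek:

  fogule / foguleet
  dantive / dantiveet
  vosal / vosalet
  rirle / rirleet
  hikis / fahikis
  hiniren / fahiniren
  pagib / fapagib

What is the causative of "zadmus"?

fogule and hiniren both have last vowel 'e' yet inflect differently (foguleet, fahiniren), so the last vowel is not what conditions the rule; the final letter is.
"zadmus" ends in -s. The one such stem in the data (hikis → fahikis) adds the prefix fa-, so the same rule applies.
The other pattern: stems ending in -e or -l add -et.
So zadmus → fazadmus.

fazadmus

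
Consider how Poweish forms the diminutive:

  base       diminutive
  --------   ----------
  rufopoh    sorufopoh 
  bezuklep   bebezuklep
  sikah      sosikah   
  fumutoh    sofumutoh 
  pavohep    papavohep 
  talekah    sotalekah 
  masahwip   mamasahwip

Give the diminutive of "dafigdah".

sodafigdah

talekah and pavohep both have 3 vowels yet inflect differently (sotalekah, papavohep), so the number of vowels is not what conditions the rule; the final letter is.
"dafigdah" ends in -h. The stems ending in -h (talekah → sotalekah, sikah → sosikah, rufopoh → sorufopoh) add the prefix so-.
The other pattern: stems ending in -p repeat the first consonant+vowel as a prefix.
So dafigdah → sodafigdah.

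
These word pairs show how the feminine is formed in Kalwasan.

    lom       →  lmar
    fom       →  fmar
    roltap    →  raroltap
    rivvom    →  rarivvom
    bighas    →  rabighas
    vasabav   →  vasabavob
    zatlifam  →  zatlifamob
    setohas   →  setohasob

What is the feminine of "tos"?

lom and rivvom both end in -m yet inflect differently (lmar, rarivvom), so the final letter is not what conditions the rule; the number of vowels is.
"tos" has 1 vowel. The stems with 1 vowel (lom → lmar, fom → fmar) delete the last vowel and add -ar.
So tos → tsar.

tsar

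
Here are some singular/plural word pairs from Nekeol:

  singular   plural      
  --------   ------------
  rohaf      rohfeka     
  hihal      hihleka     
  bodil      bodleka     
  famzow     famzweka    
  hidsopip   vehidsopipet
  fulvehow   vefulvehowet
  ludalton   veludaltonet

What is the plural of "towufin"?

"towufin" has 3 vowels. The stems with 3 vowels (hidsopip → vehidsopipet, fulvehow → vefulvehowet, ludalton → veludaltonet) add ve- … -et around the stem.
So towufin → vetowufinet.

vetowufinet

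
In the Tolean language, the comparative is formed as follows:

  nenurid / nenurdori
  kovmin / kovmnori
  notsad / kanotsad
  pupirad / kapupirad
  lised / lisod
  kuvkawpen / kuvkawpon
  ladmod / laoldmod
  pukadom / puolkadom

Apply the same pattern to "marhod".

nenurid and notsad both end in -d yet inflect differently (nenurdori, kanotsad), so the final letter is not what conditions the rule; the last vowel is.
"marhod" has last vowel 'o'. The stems whose last vowel is 'o' (ladmod → laoldmod, pukadom → puolkadom) insert -ol- after the first vowel.
The other patterns: stems whose last vowel is 'i' delete the last vowel and add -ori; stems whose last vowel is 'a' add the prefix ka-; stems whose last vowel is 'e' change the last vowel to 'o'.
So marhod → maolrhod.

maolrhod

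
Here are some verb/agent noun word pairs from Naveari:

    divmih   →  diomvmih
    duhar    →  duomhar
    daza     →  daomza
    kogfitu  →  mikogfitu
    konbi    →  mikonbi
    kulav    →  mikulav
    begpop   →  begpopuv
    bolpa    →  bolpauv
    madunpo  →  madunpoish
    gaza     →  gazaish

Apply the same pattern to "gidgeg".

gidgegish

daza and bolpa both end in -a yet inflect differently (daomza, bolpauv), so the final letter is not what conditions the rule; the first letter is.
"gidgeg" begins with g-. The one such stem in the data (gaza → gazaish) adds -ish, so the same rule applies.
So gidgeg → gidgegish.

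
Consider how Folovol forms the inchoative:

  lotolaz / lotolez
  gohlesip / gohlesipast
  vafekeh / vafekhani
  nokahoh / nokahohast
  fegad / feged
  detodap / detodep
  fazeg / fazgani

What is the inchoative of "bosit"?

vafekeh and nokahoh both end in -h yet inflect differently (vafekhani, nokahohast), so the final letter is not what conditions the rule; the last vowel is.
"bosit" has last vowel 'i'. The one such stem in the data (gohlesip → gohlesipast) adds -ast, so the same rule applies.
So bosit → bositast.

bositast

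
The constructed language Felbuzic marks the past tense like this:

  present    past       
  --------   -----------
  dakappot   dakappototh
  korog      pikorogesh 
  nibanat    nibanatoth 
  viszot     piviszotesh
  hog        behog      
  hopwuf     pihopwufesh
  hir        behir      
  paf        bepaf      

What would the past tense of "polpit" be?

pipolpitesh

paf and hopwuf both end in -f yet inflect differently (bepaf, pihopwufesh), so the final letter is not what conditions the rule; the number of vowels is.
"polpit" has 2 vowels. The stems with 2 vowels (hopwuf → pihopwufesh, korog → pikorogesh, viszot → piviszotesh) add pi- … -esh around the stem.
So polpit → pipolpitesh.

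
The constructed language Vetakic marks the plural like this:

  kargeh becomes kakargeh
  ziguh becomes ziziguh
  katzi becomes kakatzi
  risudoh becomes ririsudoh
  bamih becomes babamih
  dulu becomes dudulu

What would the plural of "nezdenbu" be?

Every pair shown (kargeh → kakargeh, ziguh → ziziguh, katzi → kakatzi, …) follows the same rule: repeat the first consonant+vowel as a prefix.
So nezdenbu → nenezdenbu.

nenezdenbu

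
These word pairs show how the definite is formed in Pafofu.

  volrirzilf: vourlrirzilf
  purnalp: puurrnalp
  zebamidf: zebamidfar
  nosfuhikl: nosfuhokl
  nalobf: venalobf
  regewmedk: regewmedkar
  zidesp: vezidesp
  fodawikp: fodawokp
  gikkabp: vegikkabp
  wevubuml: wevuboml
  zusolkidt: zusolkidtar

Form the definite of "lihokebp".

velihokebp

zebamidf and volrirzilf both end in -f yet inflect differently (zebamidfar, vourlrirzilf), so the final letter is not what conditions the rule; the second-to-last letter is.
"lihokebp" has second-to-last letter 'b'. The stems whose second-to-last letter is 'b' (gikkabp → vegikkabp, nalobf → venalobf) add the prefix ve-.
So lihokebp → velihokebp.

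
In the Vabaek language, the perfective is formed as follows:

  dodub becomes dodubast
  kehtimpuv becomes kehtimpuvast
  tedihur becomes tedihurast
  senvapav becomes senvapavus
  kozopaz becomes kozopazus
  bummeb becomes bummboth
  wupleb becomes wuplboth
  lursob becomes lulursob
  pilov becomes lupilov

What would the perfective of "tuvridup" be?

"tuvridup" has last vowel 'u'. The stems whose last vowel is 'u' (dodub → dodubast, kehtimpuv → kehtimpuvast, tedihur → tedihurast) add -ast.
The other patterns: stems whose last vowel is 'a' add -us; stems whose last vowel is 'e' delete the last vowel and add -oth; stems whose last vowel is 'o' add the prefix lu-.
So tuvridup → tuvridupast.

tuvridupast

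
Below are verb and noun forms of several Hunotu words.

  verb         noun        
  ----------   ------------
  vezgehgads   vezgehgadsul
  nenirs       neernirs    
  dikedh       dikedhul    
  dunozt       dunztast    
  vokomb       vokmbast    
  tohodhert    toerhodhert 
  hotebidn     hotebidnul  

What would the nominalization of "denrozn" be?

vezgehgads and nenirs both end in -s yet inflect differently (vezgehgadsul, neernirs), so the final letter is not what conditions the rule; the second-to-last letter is.
"denrozn" has second-to-last letter 'z'. The one such stem in the data (dunozt → dunztast) deletes the last vowel and adds -ast (as does vokomb), so the same rule applies.
So denrozn → denrznast.

denrznast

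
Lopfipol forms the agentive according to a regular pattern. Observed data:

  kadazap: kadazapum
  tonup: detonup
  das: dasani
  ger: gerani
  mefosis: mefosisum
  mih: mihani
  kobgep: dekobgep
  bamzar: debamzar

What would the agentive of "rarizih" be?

ger and bamzar both end in -r yet inflect differently (gerani, debamzar), so the final letter is not what conditions the rule; the number of vowels is.
"rarizih" has 3 vowels. The stems with 3 vowels (kadazap → kadazapum, mefosis → mefosisum) add -um.
The other patterns: stems with 1 vowel add -ani; stems with 2 vowels add the prefix de-.
So rarizih → rarizihum.

rarizihum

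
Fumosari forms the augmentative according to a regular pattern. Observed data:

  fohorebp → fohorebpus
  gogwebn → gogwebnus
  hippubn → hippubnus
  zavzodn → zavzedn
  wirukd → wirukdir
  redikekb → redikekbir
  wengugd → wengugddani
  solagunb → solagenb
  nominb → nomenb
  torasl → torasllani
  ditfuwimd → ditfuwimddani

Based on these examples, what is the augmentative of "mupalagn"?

"mupalagn" has second-to-last letter 'g'. The one such stem in the data (wengugd → wengugddani) doubles the final consonant and adds -ani (as do torasl, ditfuwimd), so the same rule applies.
So mupalagn → mupalagnnani.

mupalagnnani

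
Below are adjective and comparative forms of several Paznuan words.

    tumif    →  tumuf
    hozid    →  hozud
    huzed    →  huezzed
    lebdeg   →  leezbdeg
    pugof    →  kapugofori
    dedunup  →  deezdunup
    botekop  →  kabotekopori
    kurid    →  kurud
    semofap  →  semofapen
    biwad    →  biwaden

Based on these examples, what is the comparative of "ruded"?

ruezded

"ruded" has last vowel 'e'. The stems whose last vowel is 'e' (lebdeg → leezbdeg, huzed → huezzed) insert -ez- after the first vowel.
So ruded → ruezded.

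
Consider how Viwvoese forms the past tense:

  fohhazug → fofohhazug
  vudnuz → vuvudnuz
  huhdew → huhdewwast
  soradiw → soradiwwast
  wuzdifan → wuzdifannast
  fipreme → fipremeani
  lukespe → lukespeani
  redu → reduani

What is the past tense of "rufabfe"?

huhdew and fipreme both have last vowel 'e' yet inflect differently (huhdewwast, fipremeani), so the last vowel is not what conditions the rule; the final letter is.
"rufabfe" ends in -e. The stems ending in -e (fipreme → fipremeani, lukespe → lukespeani) add -ani.
So rufabfe → rufabfeani.

rufabfeani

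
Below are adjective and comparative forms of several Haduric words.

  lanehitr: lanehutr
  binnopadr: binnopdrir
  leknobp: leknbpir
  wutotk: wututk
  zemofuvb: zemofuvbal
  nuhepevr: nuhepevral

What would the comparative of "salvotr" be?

"salvotr" has second-to-last letter 't'. The stems whose second-to-last letter is 't' (wutotk → wututk, lanehitr → lanehutr) change the last vowel to 'u'.
So salvotr → salvutr.

salvutr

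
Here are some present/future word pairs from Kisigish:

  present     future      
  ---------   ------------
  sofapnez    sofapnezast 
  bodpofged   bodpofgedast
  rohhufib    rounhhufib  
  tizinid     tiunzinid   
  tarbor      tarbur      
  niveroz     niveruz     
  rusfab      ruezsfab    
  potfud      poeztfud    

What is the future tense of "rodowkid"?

bodpofged and tizinid both end in -d yet inflect differently (bodpofgedast, tiunzinid), so the final letter is not what conditions the rule; the last vowel is.
"rodowkid" has last vowel 'i'. The stems whose last vowel is 'i' (rohhufib → rounhhufib, tizinid → tiunzinid) insert -un- after the first vowel.
The other patterns: stems whose last vowel is 'e' add -ast; stems whose last vowel is 'o' change the last vowel to 'u'; stems whose last vowel is 'a' or 'u' insert -ez- after the first vowel.
So rodowkid → roundowkid.

roundowkid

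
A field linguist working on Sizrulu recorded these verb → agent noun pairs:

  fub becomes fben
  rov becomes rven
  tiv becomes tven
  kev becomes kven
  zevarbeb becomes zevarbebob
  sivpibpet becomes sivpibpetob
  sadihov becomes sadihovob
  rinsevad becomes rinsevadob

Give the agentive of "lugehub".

lugehubob

fub and zevarbeb both end in -b yet inflect differently (fben, zevarbebob), so the final letter is not what conditions the rule; the number of vowels is.
"lugehub" has 3 vowels. The stems with 3 vowels (zevarbeb → zevarbebob, sivpibpet → sivpibpetob, sadihov → sadihovob) add -ob.
The other pattern: stems with 1 vowel delete the last vowel and add -en.
So lugehub → lugehubob.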